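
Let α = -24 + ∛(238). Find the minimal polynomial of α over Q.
m_α(x) = x^3 + 72x^2 + 1728x + 13586

Set β = α + 24 = ∛(238), so β^3 = 238. Then (α + 24)^3 - 238 = 0, i.e. α is a root of g(x) = (x + 24)^3 - 238 = x^3 + 72x^2 + 1728x + 13586. Since g(x) = h(x + 24) where h(x) = x^3 - 238, and h is irreducible over Q (because 238 is not a perfect cube, so h has no rational root, and a monic cubic with no rational root is irreducible), g is also irreducible (irreducibility is preserved under the substitution x → x + 24). Hence m_α(x) = x^3 + 72x^2 + 1728x + 13586.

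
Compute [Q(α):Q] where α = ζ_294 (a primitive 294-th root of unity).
[Q(α):Q] = 84

The minimal polynomial of ζ_294 over Q is the 294-th cyclotomic polynomial Φ_294(x), which is irreducible over Q and has degree φ(294) = 84. Hence [Q(α):Q] = φ(294) = 84.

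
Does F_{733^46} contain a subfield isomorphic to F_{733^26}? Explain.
No: F_{733^26} is not a subfield of F_{733^46}

F_{p^m} embeds in F_{p^n} iff m | n. Here 26 ∤ 46 (since 46 = 1·26 + 20 with remainder 20 ≠ 0), so F_{733^26} is not a subfield of F_{733^46}. Equivalently: if it were, the tower law would give 26 = [F_{733^26}:F_733] dividing [F_{733^46}:F_733] = 46, contradiction.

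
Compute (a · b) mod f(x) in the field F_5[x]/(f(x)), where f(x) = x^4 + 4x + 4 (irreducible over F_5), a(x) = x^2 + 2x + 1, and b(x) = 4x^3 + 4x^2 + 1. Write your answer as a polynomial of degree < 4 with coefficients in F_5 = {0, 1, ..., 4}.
a · b ≡ 2x^3 + 4x^2 + 3x + 3 (mod f(x))

Multiply in F_5[x]: a(x)·b(x) = (x^2 + 2x + 1)·(4x^3 + 4x^2 + 1) = 4x^5 + 2x^4 + 2x^3 + 2x + 1. This has degree ≥ 4, so divide by f(x) over F_5: 4x^5 + 2x^4 + 2x^3 + 2x + 1 = (4x + 2)·(x^4 + 4x + 4) + (2x^3 + 4x^2 + 3x + 3). Hence a·b ≡ 2x^3 + 4x^2 + 3x + 3 (mod f). (F_5[x]/(f) is a field with 5^4 = 625 elements since f is irreducible of degree 4.)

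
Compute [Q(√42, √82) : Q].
[Q(√42, √82) : Q] = 4

[Q(√42):Q] = 2 (min poly x^2 - 42, irreducible since 42 is squarefree > 1). For the top step, suppose √82 ∈ Q(√42), say √82 = c + d√42 with c, d ∈ Q. Squaring: 82 = c^2 + 42d^2 + 2cd√42. Since √42 ∉ Q this forces 2cd = 0. If d = 0 then √82 = c ∈ Q, contradicting 82 squarefree > 1. If c = 0 then 82 = 42d^2, so 42·82 = (42d)^2 is a perfect square in Q — but 42·82 = 3444 is not a perfect square (since 42 and 82 are distinct squarefree integers). Contradiction. Hence √82 ∉ Q(√42), so x^2 - 82 stays irreducible over Q(√42) and [Q(√42, √82) : Q(√42)] = 2. By the tower law, [Q(√42, √82) : Q] = 2 · 2 = 4.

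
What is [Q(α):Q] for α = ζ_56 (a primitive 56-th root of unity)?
[Q(α):Q] = 24

The minimal polynomial of ζ_56 over Q is the 56-th cyclotomic polynomial Φ_56(x), which is irreducible over Q and has degree φ(56) = 24. Hence [Q(α):Q] = φ(56) = 24.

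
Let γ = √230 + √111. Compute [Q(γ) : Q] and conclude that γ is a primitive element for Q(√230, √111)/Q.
[Q(γ) : Q] = 4 (equivalently, Q(γ) = Q(√230, √111))

Obviously Q(γ) ⊆ Q(√230, √111), and [Q(√230, √111):Q] = 4 (since 230, 111 are distinct squarefree integers > 1 with 25530 not a perfect square). To show equality we compute the minimal polynomial of γ. From γ = √230 + √111: γ^2 = 230 + 2√(25530) + 111 = 341 + 2√(25530), so γ^2 - 341 = 2√(25530); squaring, (γ^2 - 341)^2 = 4·25530, i.e. γ^4 - 682γ^2 + 116281 - 102120 = 0, i.e. γ^4 - 682γ^2 + 14161 = 0. So γ is a root of x^4 - 682x^2 + 14161. This polynomial is irreducible over Q: it has no rational root (each ±√230 ± √111 is irrational), and any factorization into two quadratics over Q would force √(25530) ∈ Q (pairing opposite roots) or √230, √111 ∈ Q (other pairings), all impossible. Hence [Q(γ):Q] = 4 = [Q(√230, √111):Q], so Q(γ) = Q(√230, √111).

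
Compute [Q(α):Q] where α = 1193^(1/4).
[Q(α):Q] = 4

α is a root of x^4 - 1193. By Eisenstein's criterion at the prime p = 1193 (which divides the constant term 1193 but p^2 = 1423249 does not, since 1193 is squarefree), x^4 - 1193 is irreducible over Q. Hence [Q(α):Q] = 4.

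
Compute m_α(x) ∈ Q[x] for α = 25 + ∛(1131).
m_α(x) = x^3 - 75x^2 + 1875x - 16756

Set β = α - 25 = ∛(1131), so β^3 = 1131. Then (α - 25)^3 - 1131 = 0, i.e. α is a root of g(x) = (x - 25)^3 - 1131 = x^3 - 75x^2 + 1875x - 16756. Since g(x) = h(x - 25) where h(x) = x^3 - 1131, and h is irreducible over Q (because 1131 is not a perfect cube, so h has no rational root, and a monic cubic with no rational root is irreducible), g is also irreducible (irreducibility is preserved under the substitution x → x - 25). Hence m_α(x) = x^3 - 75x^2 + 1875x - 16756.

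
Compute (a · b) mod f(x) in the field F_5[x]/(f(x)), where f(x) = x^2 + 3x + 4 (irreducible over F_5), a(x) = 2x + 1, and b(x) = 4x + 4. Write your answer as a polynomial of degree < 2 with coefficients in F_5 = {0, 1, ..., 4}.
a · b ≡ 3x + 2 (mod f(x))

Multiply in F_5[x]: a(x)·b(x) = (2x + 1)·(4x + 4) = 3x^2 + 2x + 4. This has degree ≥ 2, so divide by f(x) over F_5: 3x^2 + 2x + 4 = (3)·(x^2 + 3x + 4) + (3x + 2). Hence a·b ≡ 3x + 2 (mod f). (F_5[x]/(f) is a field with 5^2 = 25 elements since f is irreducible of degree 2.)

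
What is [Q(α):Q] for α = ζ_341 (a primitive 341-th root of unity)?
[Q(α):Q] = 300

The minimal polynomial of ζ_341 over Q is the 341-th cyclotomic polynomial Φ_341(x), which is irreducible over Q and has degree φ(341) = 300. Hence [Q(α):Q] = φ(341) = 300.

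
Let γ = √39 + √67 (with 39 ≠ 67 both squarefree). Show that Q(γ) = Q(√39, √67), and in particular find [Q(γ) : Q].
[Q(γ) : Q] = 4 (equivalently, Q(γ) = Q(√39, √67))

Obviously Q(γ) ⊆ Q(√39, √67), and [Q(√39, √67):Q] = 4 (since 39, 67 are distinct squarefree integers > 1 with 2613 not a perfect square). To show equality we compute the minimal polynomial of γ. From γ = √39 + √67: γ^2 = 39 + 2√(2613) + 67 = 106 + 2√(2613), so γ^2 - 106 = 2√(2613); squaring, (γ^2 - 106)^2 = 4·2613, i.e. γ^4 - 212γ^2 + 11236 - 10452 = 0, i.e. γ^4 - 212γ^2 + 784 = 0. So γ is a root of x^4 - 212x^2 + 784. This polynomial is irreducible over Q: it has no rational root (each ±√39 ± √67 is irrational), and any factorization into two quadratics over Q would force √(2613) ∈ Q (pairing opposite roots) or √39, √67 ∈ Q (other pairings), all impossible. Hence [Q(γ):Q] = 4 = [Q(√39, √67):Q], so Q(γ) = Q(√39, √67).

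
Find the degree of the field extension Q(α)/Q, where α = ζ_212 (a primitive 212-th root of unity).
[Q(α):Q] = 104

The minimal polynomial of ζ_212 over Q is the 212-th cyclotomic polynomial Φ_212(x), which is irreducible over Q and has degree φ(212) = 104. Hence [Q(α):Q] = φ(212) = 104.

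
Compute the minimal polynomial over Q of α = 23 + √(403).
m_α(x) = x^2 - 46x + 126

From α - 23 = √(403), squaring gives (α - 23)^2 = 403, i.e. α^2 - 46α + 529 = 403, so α^2 - 46α + 126 = 0. The discriminant of x^2 - 46x + 126 is (-46)^2 - 4·(126) = 2116 - 504 = 1612, and 4·(403) is not a perfect square in Q since 403 is squarefree and ≠ 1. Hence x^2 - 46x + 126 is irreducible over Q and is the minimal polynomial of α.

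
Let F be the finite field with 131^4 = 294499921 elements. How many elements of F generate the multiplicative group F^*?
There are φ(294499920) = 65894400 primitive elements

F_q^* is cyclic of order q - 1 = 294499920. A cyclic group of order m has exactly φ(m) generators. Here m = 294499920 = 2^4 · 3 · 5 · 11 · 13 · 8581, so the number of primitive elements is φ(294499920) = 65894400.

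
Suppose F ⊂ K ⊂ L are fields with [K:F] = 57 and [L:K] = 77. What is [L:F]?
[L:F] = 4389

The tower law says that for any tower of field extensions F ⊂ K ⊂ L with finite degrees, [L:F] = [L:K] · [K:F]. Here this gives [L:F] = 77 · 57 = 4389.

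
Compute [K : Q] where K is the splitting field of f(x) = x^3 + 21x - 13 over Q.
[K : Q] = 6

By the rational root test, any rational root of the monic integer polynomial f(x) = x^3 + 21x - 13 must be an integer dividing the constant term -13, i.e. one of ±{1, 13}. Evaluating: f(1) = 9, f(-1) = -35, f(13) = 2457, f(-13) = -2483; none is 0, so f has no rational root and is therefore irreducible over Q (a cubic with no linear factor over a field is irreducible). For an irreducible cubic, the Galois group is A_3 or S_3 according as the discriminant disc(f) = -4a^3 - 27b^2 = -4·(21)^3 - 27·(-13)^2 = -41607 is or is not a square in Q. Here disc(f) = -41607 is not a perfect square in Q, so the Galois group of f over Q is not contained in A_3 and must be all of S_3. The splitting field has degree |S_3| = 6 over Q, so [K : Q] = 6.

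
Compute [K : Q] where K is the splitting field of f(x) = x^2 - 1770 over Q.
[K : Q] = 2

f(x) = x^2 - 1770 factors as (x - √1770)(x + √1770). The splitting field is K = Q(√1770). Since 1770 is squarefree and > 1, it is not a perfect square, so x^2 - 1770 is irreducible over Q and [Q(√1770) : Q] = 2. Hence [K : Q] = 2.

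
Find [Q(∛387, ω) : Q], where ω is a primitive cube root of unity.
[Q(∛387, ω) : Q] = 6

[Q(∛387):Q] = 3 (min poly x^3 - 387, irreducible since 387 is not a perfect cube). [Q(ω):Q] = 2 (min poly x^2 + x + 1). Since Q(∛387) ⊂ R and ω ∉ R, we have ω ∉ Q(∛387), so x^2 + x + 1 remains irreducible over Q(∛387) and [Q(∛387, ω) : Q(∛387)] = 2. By the tower law, [Q(∛387, ω) : Q] = 3 · 2 = 6. (In fact Q(∛387, ω) is the splitting field of x^3 - 387 over Q.)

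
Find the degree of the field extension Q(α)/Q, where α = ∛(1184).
[Q(α):Q] = 3

The minimal polynomial of α is x^3 - 1184, irreducible over Q since 1184 is not a perfect cube (so x^3 - 1184 has no rational root). Hence [Q(α):Q] = deg(m_α) = 3.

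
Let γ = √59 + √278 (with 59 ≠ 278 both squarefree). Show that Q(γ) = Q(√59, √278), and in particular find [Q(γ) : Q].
[Q(γ) : Q] = 4 (equivalently, Q(γ) = Q(√59, √278))

Obviously Q(γ) ⊆ Q(√59, √278), and [Q(√59, √278):Q] = 4 (since 59, 278 are distinct squarefree integers > 1 with 16402 not a perfect square). To show equality we compute the minimal polynomial of γ. From γ = √59 + √278: γ^2 = 59 + 2√(16402) + 278 = 337 + 2√(16402), so γ^2 - 337 = 2√(16402); squaring, (γ^2 - 337)^2 = 4·16402, i.e. γ^4 - 674γ^2 + 113569 - 65608 = 0, i.e. γ^4 - 674γ^2 + 47961 = 0. So γ is a root of x^4 - 674x^2 + 47961. This polynomial is irreducible over Q: it has no rational root (each ±√59 ± √278 is irrational), and any factorization into two quadratics over Q would force √(16402) ∈ Q (pairing opposite roots) or √59, √278 ∈ Q (other pairings), all impossible. Hence [Q(γ):Q] = 4 = [Q(√59, √278):Q], so Q(γ) = Q(√59, √278).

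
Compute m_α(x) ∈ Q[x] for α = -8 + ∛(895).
m_α(x) = x^3 + 24x^2 + 192x - 383

Set β = α + 8 = ∛(895), so β^3 = 895. Then (α + 8)^3 - 895 = 0, i.e. α is a root of g(x) = (x + 8)^3 - 895 = x^3 + 24x^2 + 192x - 383. Since g(x) = h(x + 8) where h(x) = x^3 - 895, and h is irreducible over Q (because 895 is not a perfect cube, so h has no rational root, and a monic cubic with no rational root is irreducible), g is also irreducible (irreducibility is preserved under the substitution x → x + 8). Hence m_α(x) = x^3 + 24x^2 + 192x - 383.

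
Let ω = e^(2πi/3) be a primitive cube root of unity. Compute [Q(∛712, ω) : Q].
[Q(∛712, ω) : Q] = 6

[Q(∛712):Q] = 3 (min poly x^3 - 712, irreducible since 712 is not a perfect cube). [Q(ω):Q] = 2 (min poly x^2 + x + 1). Since Q(∛712) ⊂ R and ω ∉ R, we have ω ∉ Q(∛712), so x^2 + x + 1 remains irreducible over Q(∛712) and [Q(∛712, ω) : Q(∛712)] = 2. By the tower law, [Q(∛712, ω) : Q] = 3 · 2 = 6. (In fact Q(∛712, ω) is the splitting field of x^3 - 712 over Q.)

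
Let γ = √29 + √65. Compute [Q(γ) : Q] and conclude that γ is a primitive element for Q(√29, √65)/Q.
[Q(γ) : Q] = 4 (equivalently, Q(γ) = Q(√29, √65))

Obviously Q(γ) ⊆ Q(√29, √65), and [Q(√29, √65):Q] = 4 (since 29, 65 are distinct squarefree integers > 1 with 1885 not a perfect square). To show equality we compute the minimal polynomial of γ. From γ = √29 + √65: γ^2 = 29 + 2√(1885) + 65 = 94 + 2√(1885), so γ^2 - 94 = 2√(1885); squaring, (γ^2 - 94)^2 = 4·1885, i.e. γ^4 - 188γ^2 + 8836 - 7540 = 0, i.e. γ^4 - 188γ^2 + 1296 = 0. So γ is a root of x^4 - 188x^2 + 1296. This polynomial is irreducible over Q: it has no rational root (each ±√29 ± √65 is irrational), and any factorization into two quadratics over Q would force √(1885) ∈ Q (pairing opposite roots) or √29, √65 ∈ Q (other pairings), all impossible. Hence [Q(γ):Q] = 4 = [Q(√29, √65):Q], so Q(γ) = Q(√29, √65).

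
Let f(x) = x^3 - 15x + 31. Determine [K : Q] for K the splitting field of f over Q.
[K : Q] = 6

By the rational root test, any rational root of the monic integer polynomial f(x) = x^3 - 15x + 31 must be an integer dividing the constant term 31, i.e. one of ±{1, 31}. Evaluating: f(1) = 17, f(-1) = 45, f(31) = 29357, f(-31) = -29295; none is 0, so f has no rational root and is therefore irreducible over Q (a cubic with no linear factor over a field is irreducible). For an irreducible cubic, the Galois group is A_3 or S_3 according as the discriminant disc(f) = -4a^3 - 27b^2 = -4·(-15)^3 - 27·(31)^2 = -12447 is or is not a square in Q. Here disc(f) = -12447 is not a perfect square in Q, so the Galois group of f over Q is not contained in A_3 and must be all of S_3. The splitting field has degree |S_3| = 6 over Q, so [K : Q] = 6.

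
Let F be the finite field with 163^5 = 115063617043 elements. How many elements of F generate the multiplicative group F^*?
There are φ(115063617042) = 33696000000 primitive elements

F_q^* is cyclic of order q - 1 = 115063617042. A cyclic group of order m has exactly φ(m) generators. Here m = 115063617042 = 2 · 3^4 · 11 · 31 · 1301 · 1601, so the number of primitive elements is φ(115063617042) = 33696000000.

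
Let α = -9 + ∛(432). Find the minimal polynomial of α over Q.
m_α(x) = x^3 + 27x^2 + 243x + 297

Set β = α + 9 = ∛(432), so β^3 = 432. Then (α + 9)^3 - 432 = 0, i.e. α is a root of g(x) = (x + 9)^3 - 432 = x^3 + 27x^2 + 243x + 297. Since g(x) = h(x + 9) where h(x) = x^3 - 432, and h is irreducible over Q (because 432 is not a perfect cube, so h has no rational root, and a monic cubic with no rational root is irreducible), g is also irreducible (irreducibility is preserved under the substitution x → x + 9). Hence m_α(x) = x^3 + 27x^2 + 243x + 297.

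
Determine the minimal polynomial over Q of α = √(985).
m_α(x) = x^2 - 985

α satisfies α^2 - 985 = 0, so x^2 - 985 annihilates α. Since d = 985 is squarefree and ≠ 1, it is not a perfect square in Q, so x^2 - 985 has no rational root and is therefore irreducible over Q (a degree-2 polynomial over a field is irreducible iff it has no root). Hence m_α(x) = x^2 - 985.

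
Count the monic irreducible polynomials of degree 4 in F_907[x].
There are 169187638638 monic irreducible polynomials of degree 4 over F_907

Each element of F_{907^4} that lies in no proper subfield is a root of exactly one monic irreducible of degree 4 over F_907, and each such polynomial has 4 distinct roots in F_{907^4}. By Möbius inversion the count is N_907(4) = (1/4) Σ_{d|4} μ(4/d) · 907^d = (1/4)(μ(4)·907^1 + μ(2)·907^2 + μ(1)·907^4) = 676750554552/4 = 169187638638.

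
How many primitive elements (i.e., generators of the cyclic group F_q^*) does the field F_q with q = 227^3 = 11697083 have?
There are φ(11697082) = 5709312 primitive elements

F_q^* is cyclic of order q - 1 = 11697082. A cyclic group of order m has exactly φ(m) generators. Here m = 11697082 = 2 · 73 · 113 · 709, so the number of primitive elements is φ(11697082) = 5709312.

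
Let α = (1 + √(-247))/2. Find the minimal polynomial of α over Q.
m_α(x) = x^2 - x + 62

From 2α - 1 = √(-247), squaring gives (2α - 1)^2 = -247, i.e. 4α^2 - 4α + 1 = -247, so α^2 - α + (1 + 247)/4 = 0. Since -247 ≡ 1 (mod 4), (1 + 247)/4 = 62 ∈ Z. The polynomial x^2 - x + 62 has discriminant 1 - 4·(62) = -247, which is not a perfect square in Q (d = -247 is squarefree and ≠ 1), so x^2 - x + 62 is irreducible over Q. It is the minimal polynomial of α.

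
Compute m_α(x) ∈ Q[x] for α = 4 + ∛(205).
m_α(x) = x^3 - 12x^2 + 48x - 269

Set β = α - 4 = ∛(205), so β^3 = 205. Then (α - 4)^3 - 205 = 0, i.e. α is a root of g(x) = (x - 4)^3 - 205 = x^3 - 12x^2 + 48x - 269. Since g(x) = h(x - 4) where h(x) = x^3 - 205, and h is irreducible over Q (because 205 is not a perfect cube, so h has no rational root, and a monic cubic with no rational root is irreducible), g is also irreducible (irreducibility is preserved under the substitution x → x - 4). Hence m_α(x) = x^3 - 12x^2 + 48x - 269.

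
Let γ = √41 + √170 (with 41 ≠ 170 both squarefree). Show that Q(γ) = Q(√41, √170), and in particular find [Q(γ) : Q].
[Q(γ) : Q] = 4 (equivalently, Q(γ) = Q(√41, √170))

Obviously Q(γ) ⊆ Q(√41, √170), and [Q(√41, √170):Q] = 4 (since 41, 170 are distinct squarefree integers > 1 with 6970 not a perfect square). To show equality we compute the minimal polynomial of γ. From γ = √41 + √170: γ^2 = 41 + 2√(6970) + 170 = 211 + 2√(6970), so γ^2 - 211 = 2√(6970); squaring, (γ^2 - 211)^2 = 4·6970, i.e. γ^4 - 422γ^2 + 44521 - 27880 = 0, i.e. γ^4 - 422γ^2 + 16641 = 0. So γ is a root of x^4 - 422x^2 + 16641. This polynomial is irreducible over Q: it has no rational root (each ±√41 ± √170 is irrational), and any factorization into two quadratics over Q would force √(6970) ∈ Q (pairing opposite roots) or √41, √170 ∈ Q (other pairings), all impossible. Hence [Q(γ):Q] = 4 = [Q(√41, √170):Q], so Q(γ) = Q(√41, √170).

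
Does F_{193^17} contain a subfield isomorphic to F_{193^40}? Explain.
No: F_{193^40} is not a subfield of F_{193^17}

F_{p^m} embeds in F_{p^n} iff m | n. Here 40 ∤ 17 (since 17 = 0·40 + 17 with remainder 17 ≠ 0), so F_{193^40} is not a subfield of F_{193^17}. Equivalently: if it were, the tower law would give 40 = [F_{193^40}:F_193] dividing [F_{193^17}:F_193] = 17, contradiction.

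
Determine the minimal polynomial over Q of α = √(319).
m_α(x) = x^2 - 319

α satisfies α^2 - 319 = 0, so x^2 - 319 annihilates α. Since d = 319 is squarefree and ≠ 1, it is not a perfect square in Q, so x^2 - 319 has no rational root and is therefore irreducible over Q (a degree-2 polynomial over a field is irreducible iff it has no root). Hence m_α(x) = x^2 - 319.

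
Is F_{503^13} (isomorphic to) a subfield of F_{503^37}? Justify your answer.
No: F_{503^13} is not a subfield of F_{503^37}

F_{p^m} embeds in F_{p^n} iff m | n. Here 13 ∤ 37 (since 37 = 2·13 + 11 with remainder 11 ≠ 0), so F_{503^13} is not a subfield of F_{503^37}. Equivalently: if it were, the tower law would give 13 = [F_{503^13}:F_503] dividing [F_{503^37}:F_503] = 37, contradiction.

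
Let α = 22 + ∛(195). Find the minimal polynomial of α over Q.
m_α(x) = x^3 - 66x^2 + 1452x - 10843

Set β = α - 22 = ∛(195), so β^3 = 195. Then (α - 22)^3 - 195 = 0, i.e. α is a root of g(x) = (x - 22)^3 - 195 = x^3 - 66x^2 + 1452x - 10843. Since g(x) = h(x - 22) where h(x) = x^3 - 195, and h is irreducible over Q (because 195 is not a perfect cube, so h has no rational root, and a monic cubic with no rational root is irreducible), g is also irreducible (irreducibility is preserved under the substitution x → x - 22). Hence m_α(x) = x^3 - 66x^2 + 1452x - 10843.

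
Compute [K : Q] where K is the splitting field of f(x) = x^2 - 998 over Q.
[K : Q] = 2

f(x) = x^2 - 998 factors as (x - √998)(x + √998). The splitting field is K = Q(√998). Since 998 is squarefree and > 1, it is not a perfect square, so x^2 - 998 is irreducible over Q and [Q(√998) : Q] = 2. Hence [K : Q] = 2.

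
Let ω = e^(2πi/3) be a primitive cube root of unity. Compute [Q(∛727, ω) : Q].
[Q(∛727, ω) : Q] = 6

[Q(∛727):Q] = 3 (min poly x^3 - 727, irreducible since 727 is not a perfect cube). [Q(ω):Q] = 2 (min poly x^2 + x + 1). Since Q(∛727) ⊂ R and ω ∉ R, we have ω ∉ Q(∛727), so x^2 + x + 1 remains irreducible over Q(∛727) and [Q(∛727, ω) : Q(∛727)] = 2. By the tower law, [Q(∛727, ω) : Q] = 3 · 2 = 6. (In fact Q(∛727, ω) is the splitting field of x^3 - 727 over Q.)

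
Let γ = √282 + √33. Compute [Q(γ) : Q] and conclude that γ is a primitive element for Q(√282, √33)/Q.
[Q(γ) : Q] = 4 (equivalently, Q(γ) = Q(√282, √33))

Obviously Q(γ) ⊆ Q(√282, √33), and [Q(√282, √33):Q] = 4 (since 282, 33 are distinct squarefree integers > 1 with 9306 not a perfect square). To show equality we compute the minimal polynomial of γ. From γ = √282 + √33: γ^2 = 282 + 2√(9306) + 33 = 315 + 2√(9306), so γ^2 - 315 = 2√(9306); squaring, (γ^2 - 315)^2 = 4·9306, i.e. γ^4 - 630γ^2 + 99225 - 37224 = 0, i.e. γ^4 - 630γ^2 + 62001 = 0. So γ is a root of x^4 - 630x^2 + 62001. This polynomial is irreducible over Q: it has no rational root (each ±√282 ± √33 is irrational), and any factorization into two quadratics over Q would force √(9306) ∈ Q (pairing opposite roots) or √282, √33 ∈ Q (other pairings), all impossible. Hence [Q(γ):Q] = 4 = [Q(√282, √33):Q], so Q(γ) = Q(√282, √33).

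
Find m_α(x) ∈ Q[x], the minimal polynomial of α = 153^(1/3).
m_α(x) = x^3 - 153

α satisfies α^3 = 153, so x^3 - 153 annihilates α. By the rational root test, a rational root p/q (in lowest terms) of x^3 - 153 would satisfy p^3 = 153 q^3, forcing q = 1 and p^3 = 153; but 153 is not a perfect cube, contradiction. A monic cubic over Q with no rational root is irreducible (any nontrivial factorization would include a linear factor). Hence x^3 - 153 is the minimal polynomial of α, and in particular [Q(α):Q] = 3.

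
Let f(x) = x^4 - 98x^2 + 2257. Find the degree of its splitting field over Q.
[K : Q] = 4

Solving the quadratic in x^2: x^2 = (98 ± √(98^2 - 4·2257))/2 = (98 ± √576)/2 = (98 ± 24)/2, giving x^2 = 61 or x^2 = 37. So f(x) = (x^2 - 61)(x^2 - 37) and the roots of f are ±√61, ±√37. Hence the splitting field is K = Q(√61, √37). Since 61 and 37 are distinct squarefree integers > 1, their product 2257 is not a perfect square, so √37 ∉ Q(√61). By the tower law [K:Q] = [Q(√61,√37):Q(√61)] · [Q(√61):Q] = 2 · 2 = 4.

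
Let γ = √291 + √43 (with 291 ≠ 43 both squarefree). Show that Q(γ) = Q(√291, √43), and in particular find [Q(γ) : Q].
[Q(γ) : Q] = 4 (equivalently, Q(γ) = Q(√291, √43))

Obviously Q(γ) ⊆ Q(√291, √43), and [Q(√291, √43):Q] = 4 (since 291, 43 are distinct squarefree integers > 1 with 12513 not a perfect square). To show equality we compute the minimal polynomial of γ. From γ = √291 + √43: γ^2 = 291 + 2√(12513) + 43 = 334 + 2√(12513), so γ^2 - 334 = 2√(12513); squaring, (γ^2 - 334)^2 = 4·12513, i.e. γ^4 - 668γ^2 + 111556 - 50052 = 0, i.e. γ^4 - 668γ^2 + 61504 = 0. So γ is a root of x^4 - 668x^2 + 61504. This polynomial is irreducible over Q: it has no rational root (each ±√291 ± √43 is irrational), and any factorization into two quadratics over Q would force √(12513) ∈ Q (pairing opposite roots) or √291, √43 ∈ Q (other pairings), all impossible. Hence [Q(γ):Q] = 4 = [Q(√291, √43):Q], so Q(γ) = Q(√291, √43).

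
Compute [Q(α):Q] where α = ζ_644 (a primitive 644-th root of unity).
[Q(α):Q] = 264

The minimal polynomial of ζ_644 over Q is the 644-th cyclotomic polynomial Φ_644(x), which is irreducible over Q and has degree φ(644) = 264. Hence [Q(α):Q] = φ(644) = 264.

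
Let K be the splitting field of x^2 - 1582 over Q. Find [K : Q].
[K : Q] = 2

f(x) = x^2 - 1582 factors as (x - √1582)(x + √1582). The splitting field is K = Q(√1582). Since 1582 is squarefree and > 1, it is not a perfect square, so x^2 - 1582 is irreducible over Q and [Q(√1582) : Q] = 2. Hence [K : Q] = 2.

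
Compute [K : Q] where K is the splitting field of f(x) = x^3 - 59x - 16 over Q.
[K : Q] = 6

By the rational root test, any rational root of the monic integer polynomial f(x) = x^3 - 59x - 16 must be an integer dividing the constant term -16, i.e. one of ±{1, 2, 4, 8, 16}. Evaluating: f(1) = -74, f(-1) = 42, f(2) = -126, f(-2) = 94, f(4) = -188, f(-4) = 156, f(8) = 24, f(-8) = -56, f(16) = 3136, f(-16) = -3168; none is 0, so f has no rational root and is therefore irreducible over Q (a cubic with no linear factor over a field is irreducible). For an irreducible cubic, the Galois group is A_3 or S_3 according as the discriminant disc(f) = -4a^3 - 27b^2 = -4·(-59)^3 - 27·(-16)^2 = 814604 is or is not a square in Q. Here disc(f) = 814604 is not a perfect square in Q, so the Galois group of f over Q is not contained in A_3 and must be all of S_3. The splitting field has degree |S_3| = 6 over Q, so [K : Q] = 6.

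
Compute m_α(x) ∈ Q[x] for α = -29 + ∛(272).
m_α(x) = x^3 + 87x^2 + 2523x + 24117

Set β = α + 29 = ∛(272), so β^3 = 272. Then (α + 29)^3 - 272 = 0, i.e. α is a root of g(x) = (x + 29)^3 - 272 = x^3 + 87x^2 + 2523x + 24117. Since g(x) = h(x + 29) where h(x) = x^3 - 272, and h is irreducible over Q (because 272 is not a perfect cube, so h has no rational root, and a monic cubic with no rational root is irreducible), g is also irreducible (irreducibility is preserved under the substitution x → x + 29). Hence m_α(x) = x^3 + 87x^2 + 2523x + 24117.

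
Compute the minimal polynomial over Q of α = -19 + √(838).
m_α(x) = x^2 + 38x - 477

From α + 19 = √(838), squaring gives (α + 19)^2 = 838, i.e. α^2 + 38α + 361 = 838, so α^2 + 38α - 477 = 0. The discriminant of x^2 + 38x - 477 is (38)^2 - 4·(-477) = 1444 + 1908 = 3352, and 4·(838) is not a perfect square in Q since 838 is squarefree and ≠ 1. Hence x^2 + 38x - 477 is irreducible over Q and is the minimal polynomial of α.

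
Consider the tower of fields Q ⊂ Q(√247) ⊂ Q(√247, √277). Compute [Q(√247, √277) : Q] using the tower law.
[Q(√247, √277) : Q] = 4

[Q(√247):Q] = 2 (min poly x^2 - 247, irreducible since 247 is squarefree > 1). For the top step, suppose √277 ∈ Q(√247), say √277 = c + d√247 with c, d ∈ Q. Squaring: 277 = c^2 + 247d^2 + 2cd√247. Since √247 ∉ Q this forces 2cd = 0. If d = 0 then √277 = c ∈ Q, contradicting 277 squarefree > 1. If c = 0 then 277 = 247d^2, so 247·277 = (247d)^2 is a perfect square in Q — but 247·277 = 68419 is not a perfect square (since 247 and 277 are distinct squarefree integers). Contradiction. Hence √277 ∉ Q(√247), so x^2 - 277 stays irreducible over Q(√247) and [Q(√247, √277) : Q(√247)] = 2. By the tower law, [Q(√247, √277) : Q] = 2 · 2 = 4.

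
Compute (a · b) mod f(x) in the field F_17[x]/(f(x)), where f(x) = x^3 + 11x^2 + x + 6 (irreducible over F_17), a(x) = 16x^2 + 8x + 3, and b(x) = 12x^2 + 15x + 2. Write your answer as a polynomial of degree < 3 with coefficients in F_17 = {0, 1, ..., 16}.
a · b ≡ 16x^2 + 5x + 3 (mod f(x))

Multiply in F_17[x]: a(x)·b(x) = (16x^2 + 8x + 3)·(12x^2 + 15x + 2) = 5x^4 + 13x^3 + x^2 + 10x + 6. This has degree ≥ 3, so divide by f(x) over F_17: 5x^4 + 13x^3 + x^2 + 10x + 6 = (5x + 9)·(x^3 + 11x^2 + x + 6) + (16x^2 + 5x + 3). Hence a·b ≡ 16x^2 + 5x + 3 (mod f). (F_17[x]/(f) is a field with 17^3 = 4913 elements since f is irreducible of degree 3.)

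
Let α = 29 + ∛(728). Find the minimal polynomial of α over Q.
m_α(x) = x^3 - 87x^2 + 2523x - 25117

Set β = α - 29 = ∛(728), so β^3 = 728. Then (α - 29)^3 - 728 = 0, i.e. α is a root of g(x) = (x - 29)^3 - 728 = x^3 - 87x^2 + 2523x - 25117. Since g(x) = h(x - 29) where h(x) = x^3 - 728, and h is irreducible over Q (because 728 is not a perfect cube, so h has no rational root, and a monic cubic with no rational root is irreducible), g is also irreducible (irreducibility is preserved under the substitution x → x - 29). Hence m_α(x) = x^3 - 87x^2 + 2523x - 25117.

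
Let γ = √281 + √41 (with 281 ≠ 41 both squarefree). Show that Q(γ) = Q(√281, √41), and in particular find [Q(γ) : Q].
[Q(γ) : Q] = 4 (equivalently, Q(γ) = Q(√281, √41))

Obviously Q(γ) ⊆ Q(√281, √41), and [Q(√281, √41):Q] = 4 (since 281, 41 are distinct squarefree integers > 1 with 11521 not a perfect square). To show equality we compute the minimal polynomial of γ. From γ = √281 + √41: γ^2 = 281 + 2√(11521) + 41 = 322 + 2√(11521), so γ^2 - 322 = 2√(11521); squaring, (γ^2 - 322)^2 = 4·11521, i.e. γ^4 - 644γ^2 + 103684 - 46084 = 0, i.e. γ^4 - 644γ^2 + 57600 = 0. So γ is a root of x^4 - 644x^2 + 57600. This polynomial is irreducible over Q: it has no rational root (each ±√281 ± √41 is irrational), and any factorization into two quadratics over Q would force √(11521) ∈ Q (pairing opposite roots) or √281, √41 ∈ Q (other pairings), all impossible. Hence [Q(γ):Q] = 4 = [Q(√281, √41):Q], so Q(γ) = Q(√281, √41).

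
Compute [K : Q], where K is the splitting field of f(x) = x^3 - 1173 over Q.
[K : Q] = 6

The roots of x^3 - 1173 are ∛1173, ω∛1173, ω^2∛1173 where ω = e^(2πi/3) is a primitive cube root of unity, so K = Q(∛1173, ω). Now [Q(∛1173):Q] = 3 (since 1173 is not a perfect cube, x^3 - 1173 is irreducible) and [Q(ω):Q] = 2. Both 2 and 3 divide [K:Q], and [K:Q] ≤ 3·2 = 6, so [K:Q] = 6. (Equivalently: Q(∛1173) ⊂ R but ω ∉ R, so [K : Q(∛1173)] = 2.)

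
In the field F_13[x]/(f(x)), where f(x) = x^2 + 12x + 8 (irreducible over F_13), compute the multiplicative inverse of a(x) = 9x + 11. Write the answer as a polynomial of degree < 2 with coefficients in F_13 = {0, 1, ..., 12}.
a(x)^(-1) ≡ 3x + 2 (mod f(x))

Since f is irreducible over F_13, F_13[x]/(f) is a field and a(x) ≠ 0 has an inverse. Apply the extended Euclidean algorithm to f(x) and a(x) in F_13[x]: f(x) = (3x + 2)·a(x) + (12). The last nonzero remainder is the constant 12 = gcd(f, a) in F_13. Back-substituting through the division chain expresses 12 = s(x)·a(x) + t(x)·f(x) with s(x) ≡ 10x + 11 (mod f), so (10x + 11)·a(x) ≡ 12 (mod f). Multiplying by 12^(-1) ≡ 12 in F_13 gives a(x)^(-1) ≡ 12·(10x + 11) ≡ 3x + 2 (mod f). Check: (9x + 11)·(3x + 2) = x^2 + 12x + 9 ≡ 1 (mod x^2 + 12x + 8).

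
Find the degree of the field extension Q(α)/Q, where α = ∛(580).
[Q(α):Q] = 3

The minimal polynomial of α is x^3 - 580, irreducible over Q since 580 is not a perfect cube (so x^3 - 580 has no rational root). Hence [Q(α):Q] = deg(m_α) = 3.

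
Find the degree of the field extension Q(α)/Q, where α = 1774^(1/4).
[Q(α):Q] = 4

α is a root of x^4 - 1774. By Eisenstein's criterion at the prime p = 2 (which divides the constant term 1774 but p^2 = 4 does not, since 1774 is squarefree), x^4 - 1774 is irreducible over Q. Hence [Q(α):Q] = 4.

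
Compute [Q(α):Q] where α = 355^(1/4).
[Q(α):Q] = 4

α is a root of x^4 - 355. By Eisenstein's criterion at the prime p = 5 (which divides the constant term 355 but p^2 = 25 does not, since 355 is squarefree), x^4 - 355 is irreducible over Q. Hence [Q(α):Q] = 4.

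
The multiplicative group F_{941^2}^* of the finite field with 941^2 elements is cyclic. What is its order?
|F_{941^2}^*| = 885480

F_{941^2} has 941^2 = 885481 elements; its multiplicative group consists of all nonzero elements, so |F_{941^2}^*| = 885481 - 1 = 885480. (It is cyclic since any finite subgroup of the multiplicative group of a field is cyclic.)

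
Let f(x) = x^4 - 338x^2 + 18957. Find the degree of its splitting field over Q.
[K : Q] = 4

Solving the quadratic in x^2: x^2 = (338 ± √(338^2 - 4·18957))/2 = (338 ± √38416)/2 = (338 ± 196)/2, giving x^2 = 71 or x^2 = 267. So f(x) = (x^2 - 71)(x^2 - 267) and the roots of f are ±√71, ±√267. Hence the splitting field is K = Q(√71, √267). Since 71 and 267 are distinct squarefree integers > 1, their product 18957 is not a perfect square, so √267 ∉ Q(√71). By the tower law [K:Q] = [Q(√71,√267):Q(√71)] · [Q(√71):Q] = 2 · 2 = 4.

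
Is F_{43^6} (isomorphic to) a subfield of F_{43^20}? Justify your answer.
No: F_{43^6} is not a subfield of F_{43^20}

F_{p^m} embeds in F_{p^n} iff m | n. Here 6 ∤ 20 (since 20 = 3·6 + 2 with remainder 2 ≠ 0), so F_{43^6} is not a subfield of F_{43^20}. Equivalently: if it were, the tower law would give 6 = [F_{43^6}:F_43] dividing [F_{43^20}:F_43] = 20, contradiction.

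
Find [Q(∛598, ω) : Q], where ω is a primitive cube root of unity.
[Q(∛598, ω) : Q] = 6

[Q(∛598):Q] = 3 (min poly x^3 - 598, irreducible since 598 is not a perfect cube). [Q(ω):Q] = 2 (min poly x^2 + x + 1). Since Q(∛598) ⊂ R and ω ∉ R, we have ω ∉ Q(∛598), so x^2 + x + 1 remains irreducible over Q(∛598) and [Q(∛598, ω) : Q(∛598)] = 2. By the tower law, [Q(∛598, ω) : Q] = 3 · 2 = 6. (In fact Q(∛598, ω) is the splitting field of x^3 - 598 over Q.)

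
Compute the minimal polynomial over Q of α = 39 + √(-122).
m_α(x) = x^2 - 78x + 1643

From α - 39 = √(-122), squaring gives (α - 39)^2 = -122, i.e. α^2 - 78α + 1521 = -122, so α^2 - 78α + 1643 = 0. The discriminant of x^2 - 78x + 1643 is (-78)^2 - 4·(1643) = 6084 - 6572 = -488, and 4·(-122) is not a perfect square in Q since -122 is squarefree and ≠ 1. Hence x^2 - 78x + 1643 is irreducible over Q and is the minimal polynomial of α.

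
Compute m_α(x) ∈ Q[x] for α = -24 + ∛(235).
m_α(x) = x^3 + 72x^2 + 1728x + 13589

Set β = α + 24 = ∛(235), so β^3 = 235. Then (α + 24)^3 - 235 = 0, i.e. α is a root of g(x) = (x + 24)^3 - 235 = x^3 + 72x^2 + 1728x + 13589. Since g(x) = h(x + 24) where h(x) = x^3 - 235, and h is irreducible over Q (because 235 is not a perfect cube, so h has no rational root, and a monic cubic with no rational root is irreducible), g is also irreducible (irreducibility is preserved under the substitution x → x + 24). Hence m_α(x) = x^3 + 72x^2 + 1728x + 13589.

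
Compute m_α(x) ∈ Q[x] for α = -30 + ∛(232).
m_α(x) = x^3 + 90x^2 + 2700x + 26768

Set β = α + 30 = ∛(232), so β^3 = 232. Then (α + 30)^3 - 232 = 0, i.e. α is a root of g(x) = (x + 30)^3 - 232 = x^3 + 90x^2 + 2700x + 26768. Since g(x) = h(x + 30) where h(x) = x^3 - 232, and h is irreducible over Q (because 232 is not a perfect cube, so h has no rational root, and a monic cubic with no rational root is irreducible), g is also irreducible (irreducibility is preserved under the substitution x → x + 30). Hence m_α(x) = x^3 + 90x^2 + 2700x + 26768.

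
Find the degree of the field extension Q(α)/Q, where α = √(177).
[Q(α):Q] = 2

[Q(α):Q] equals the degree of the minimal polynomial of α. Here α^2 = 177 and x^2 - 177 is irreducible (d = 177 is squarefree, ≠ 1, hence not a square), so deg(m_α) = 2. Thus [Q(α):Q] = 2.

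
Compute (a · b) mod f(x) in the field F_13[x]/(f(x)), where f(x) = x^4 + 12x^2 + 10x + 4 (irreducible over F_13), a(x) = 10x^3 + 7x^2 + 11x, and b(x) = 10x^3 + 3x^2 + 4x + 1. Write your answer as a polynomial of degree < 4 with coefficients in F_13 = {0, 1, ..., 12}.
a · b ≡ 3x^3 + x^2 + 8x + 8 (mod f(x))

Multiply in F_13[x]: a(x)·b(x) = (10x^3 + 7x^2 + 11x)·(10x^3 + 3x^2 + 4x + 1) = 9x^6 + 9x^5 + 2x^4 + 6x^3 + 12x^2 + 11x. This has degree ≥ 4, so divide by f(x) over F_13: 9x^6 + 9x^5 + 2x^4 + 6x^3 + 12x^2 + 11x = (9x^2 + 9x + 11)·(x^4 + 12x^2 + 10x + 4) + (3x^3 + x^2 + 8x + 8). Hence a·b ≡ 3x^3 + x^2 + 8x + 8 (mod f). (F_13[x]/(f) is a field with 13^4 = 28561 elements since f is irreducible of degree 4.)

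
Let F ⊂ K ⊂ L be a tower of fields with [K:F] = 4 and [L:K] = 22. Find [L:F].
[L:F] = 88

The tower law says that for any tower of field extensions F ⊂ K ⊂ L with finite degrees, [L:F] = [L:K] · [K:F]. Here this gives [L:F] = 22 · 4 = 88.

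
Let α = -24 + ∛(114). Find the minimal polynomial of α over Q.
m_α(x) = x^3 + 72x^2 + 1728x + 13710

Set β = α + 24 = ∛(114), so β^3 = 114. Then (α + 24)^3 - 114 = 0, i.e. α is a root of g(x) = (x + 24)^3 - 114 = x^3 + 72x^2 + 1728x + 13710. Since g(x) = h(x + 24) where h(x) = x^3 - 114, and h is irreducible over Q (because 114 is not a perfect cube, so h has no rational root, and a monic cubic with no rational root is irreducible), g is also irreducible (irreducibility is preserved under the substitution x → x + 24). Hence m_α(x) = x^3 + 72x^2 + 1728x + 13710.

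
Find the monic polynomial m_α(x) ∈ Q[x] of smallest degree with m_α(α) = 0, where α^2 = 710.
m_α(x) = x^2 - 710

α satisfies α^2 - 710 = 0, so x^2 - 710 annihilates α. Since d = 710 is squarefree and ≠ 1, it is not a perfect square in Q, so x^2 - 710 has no rational root and is therefore irreducible over Q (a degree-2 polynomial over a field is irreducible iff it has no root). Hence m_α(x) = x^2 - 710.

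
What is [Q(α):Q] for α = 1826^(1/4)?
[Q(α):Q] = 4

α is a root of x^4 - 1826. By Eisenstein's criterion at the prime p = 2 (which divides the constant term 1826 but p^2 = 4 does not, since 1826 is squarefree), x^4 - 1826 is irreducible over Q. Hence [Q(α):Q] = 4.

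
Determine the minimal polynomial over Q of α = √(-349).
m_α(x) = x^2 + 349

α satisfies α^2 + 349 = 0, so x^2 + 349 annihilates α. Since d = -349 is squarefree and ≠ 1, it is not a perfect square in Q, so x^2 + 349 has no rational root and is therefore irreducible over Q (a degree-2 polynomial over a field is irreducible iff it has no root). Hence m_α(x) = x^2 + 349.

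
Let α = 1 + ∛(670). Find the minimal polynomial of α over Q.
m_α(x) = x^3 - 3x^2 + 3x - 671

Set β = α - 1 = ∛(670), so β^3 = 670. Then (α - 1)^3 - 670 = 0, i.e. α is a root of g(x) = (x - 1)^3 - 670 = x^3 - 3x^2 + 3x - 671. Since g(x) = h(x - 1) where h(x) = x^3 - 670, and h is irreducible over Q (because 670 is not a perfect cube, so h has no rational root, and a monic cubic with no rational root is irreducible), g is also irreducible (irreducibility is preserved under the substitution x → x - 1). Hence m_α(x) = x^3 - 3x^2 + 3x - 671.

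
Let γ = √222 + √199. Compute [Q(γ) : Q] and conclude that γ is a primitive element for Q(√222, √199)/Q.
[Q(γ) : Q] = 4 (equivalently, Q(γ) = Q(√222, √199))

Obviously Q(γ) ⊆ Q(√222, √199), and [Q(√222, √199):Q] = 4 (since 222, 199 are distinct squarefree integers > 1 with 44178 not a perfect square). To show equality we compute the minimal polynomial of γ. From γ = √222 + √199: γ^2 = 222 + 2√(44178) + 199 = 421 + 2√(44178), so γ^2 - 421 = 2√(44178); squaring, (γ^2 - 421)^2 = 4·44178, i.e. γ^4 - 842γ^2 + 177241 - 176712 = 0, i.e. γ^4 - 842γ^2 + 529 = 0. So γ is a root of x^4 - 842x^2 + 529. This polynomial is irreducible over Q: it has no rational root (each ±√222 ± √199 is irrational), and any factorization into two quadratics over Q would force √(44178) ∈ Q (pairing opposite roots) or √222, √199 ∈ Q (other pairings), all impossible. Hence [Q(γ):Q] = 4 = [Q(√222, √199):Q], so Q(γ) = Q(√222, √199).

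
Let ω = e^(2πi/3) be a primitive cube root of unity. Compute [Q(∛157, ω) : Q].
[Q(∛157, ω) : Q] = 6

[Q(∛157):Q] = 3 (min poly x^3 - 157, irreducible since 157 is not a perfect cube). [Q(ω):Q] = 2 (min poly x^2 + x + 1). Since Q(∛157) ⊂ R and ω ∉ R, we have ω ∉ Q(∛157), so x^2 + x + 1 remains irreducible over Q(∛157) and [Q(∛157, ω) : Q(∛157)] = 2. By the tower law, [Q(∛157, ω) : Q] = 3 · 2 = 6. (In fact Q(∛157, ω) is the splitting field of x^3 - 157 over Q.)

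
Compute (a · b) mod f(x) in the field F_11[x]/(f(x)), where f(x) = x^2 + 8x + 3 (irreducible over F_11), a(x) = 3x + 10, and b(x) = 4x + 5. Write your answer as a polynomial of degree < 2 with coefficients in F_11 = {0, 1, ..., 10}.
a · b ≡ 3x + 3 (mod f(x))

Multiply in F_11[x]: a(x)·b(x) = (3x + 10)·(4x + 5) = x^2 + 6. This has degree ≥ 2, so divide by f(x) over F_11: x^2 + 6 = (1)·(x^2 + 8x + 3) + (3x + 3). Hence a·b ≡ 3x + 3 (mod f). (F_11[x]/(f) is a field with 11^2 = 121 elements since f is irreducible of degree 2.)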